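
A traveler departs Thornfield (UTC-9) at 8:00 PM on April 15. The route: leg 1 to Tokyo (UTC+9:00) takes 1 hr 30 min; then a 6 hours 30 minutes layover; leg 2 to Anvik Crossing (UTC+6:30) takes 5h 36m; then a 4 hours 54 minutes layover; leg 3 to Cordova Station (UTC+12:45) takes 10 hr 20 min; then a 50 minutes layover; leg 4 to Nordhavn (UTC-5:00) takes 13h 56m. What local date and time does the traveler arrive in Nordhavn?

Convert departure to UTC: 8:00 PM + 9:00 = 5:00 AM UTC on Apr 16.
Add 1 hour and 30 minutes leg 1 → 6:30 AM UTC.
Add 6 hours and 30 minutes layover in Tokyo → 1:00 PM UTC.
Add 5 hours 36 minutes leg 2 → 6:36 PM UTC.
Add 4 hours 54 minutes layover in Anvik Crossing → 11:30 PM UTC.
Add 10 hours 20 minutes leg 3 → 9:50 AM UTC (Apr 17).
Add 50 minutes layover in Cordova Station → 10:40 AM UTC.
Add 13 hours and 56 minutes leg 4 → 12:36 AM UTC (Apr 18).
Nordhavn is UTC−5:00, so local arrival = 12:36 AM − 5:00 = 7:36 PM on Apr 17.

7:36 PM on April 17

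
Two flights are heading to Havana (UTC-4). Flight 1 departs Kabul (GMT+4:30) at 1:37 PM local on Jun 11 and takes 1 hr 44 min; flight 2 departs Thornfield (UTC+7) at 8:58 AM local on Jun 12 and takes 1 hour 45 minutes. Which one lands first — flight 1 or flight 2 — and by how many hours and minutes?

the first, by 16 hours 52 minutes

Flight 1 in UTC: 1:37 PM − 4:30 = 9:07 AM on Jun 11.
+1 hour 44 minutes → arrive 10:51 AM UTC on Jun 11.
Flight 2 in UTC: 8:58 AM − 7:00 = 1:58 AM on Jun 12.
+1 hour 45 minutes → arrive 3:43 AM UTC on Jun 12.
Flight 1 lands earlier by 16 hours 52 minutes.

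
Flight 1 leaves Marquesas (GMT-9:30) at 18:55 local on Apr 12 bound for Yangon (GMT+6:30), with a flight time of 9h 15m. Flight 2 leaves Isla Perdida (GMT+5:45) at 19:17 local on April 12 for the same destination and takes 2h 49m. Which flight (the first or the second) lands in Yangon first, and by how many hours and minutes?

Flight 1 in UTC: 18:55 + 9:30 = 04:25 on Apr 13.
+9 hours 15 minutes → arrive 13:40 UTC on Apr 13.
Flight 2 in UTC: 19:17 − 5:45 = 13:32 on Apr 12.
+2 hours and 49 minutes → arrive 16:21 UTC on Apr 12.
Flight 2 lands earlier by 21 hours 19 minutes.

the second, by 21 hours 19 minutes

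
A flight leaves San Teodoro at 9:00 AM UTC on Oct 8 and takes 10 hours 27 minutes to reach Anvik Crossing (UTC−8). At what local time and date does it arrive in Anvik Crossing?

11:27 AM on October 8

Departure is given in UTC: 9:00 AM on Oct 8.
Add 10 hours and 27 minutes → 7:27 PM UTC.
Anvik Crossing is UTC−8:00: 7:27 PM − 8:00 = 11:27 AM on Oct 8.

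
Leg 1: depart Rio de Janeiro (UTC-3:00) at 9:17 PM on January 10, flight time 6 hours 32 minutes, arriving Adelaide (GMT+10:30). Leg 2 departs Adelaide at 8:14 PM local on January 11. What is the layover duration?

2 hours 55 minutes

Convert departure to UTC: 9:17 PM + 3:00 = 12:17 AM UTC on Jan 11.
Add 6 hours and 32 minutes flight time → 6:49 AM UTC.
Adelaide is UTC+10:30, so local arrival = 6:49 AM + 10:30 = 5:19 PM on Jan 11.
Layover = 8:14 PM − 5:19 PM = 2 hours 55 minutes.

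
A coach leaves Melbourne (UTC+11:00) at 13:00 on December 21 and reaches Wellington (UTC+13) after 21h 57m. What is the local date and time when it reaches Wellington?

12:57 on December 22

Wellington is 2:00 ahead of Melbourne.
After 21 hours 57 minutes it is 10:57 (Dec 22) in Melbourne.
Shift by the zone difference: 10:57 + 2:00 = 12:57 on Dec 22 in Wellington.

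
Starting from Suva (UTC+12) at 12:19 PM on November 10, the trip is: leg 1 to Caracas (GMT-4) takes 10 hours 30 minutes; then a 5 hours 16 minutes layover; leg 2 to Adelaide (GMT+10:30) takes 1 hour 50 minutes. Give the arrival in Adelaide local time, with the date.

Convert departure to UTC: 12:19 PM − 12:00 = 12:19 AM UTC on Nov 10.
Add 10 hours 30 minutes leg 1 → 10:49 AM UTC.
Add 5 hours 16 minutes layover in Caracas → 4:05 PM UTC.
Add 1 hour 50 minutes leg 2 → 5:55 PM UTC.
Adelaide is UTC+10:30, so local arrival = 5:55 PM + 10:30 = 4:25 AM on Nov 11.

4:25 AM on November 11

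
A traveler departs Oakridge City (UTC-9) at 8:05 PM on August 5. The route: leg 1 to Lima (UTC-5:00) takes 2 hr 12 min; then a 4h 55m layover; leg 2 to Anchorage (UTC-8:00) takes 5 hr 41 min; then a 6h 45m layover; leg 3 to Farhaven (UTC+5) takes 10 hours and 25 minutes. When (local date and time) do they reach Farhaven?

Convert departure to UTC: 8:05 PM + 9:00 = 5:05 AM UTC on Aug 6.
Add 2 hours 12 minutes leg 1 → 7:17 AM UTC.
Add 4 hours 55 minutes layover in Lima → 12:12 PM UTC.
Add 5 hours and 41 minutes leg 2 → 5:53 PM UTC.
Add 6 hours 45 minutes layover in Anchorage → 12:38 AM UTC (Aug 7).
Add 10 hours 25 minutes leg 3 → 11:03 AM UTC.
Farhaven is UTC+5:00, so local arrival = 11:03 AM + 5:00 = 4:03 PM on Aug 7.

4:03 PM on August 7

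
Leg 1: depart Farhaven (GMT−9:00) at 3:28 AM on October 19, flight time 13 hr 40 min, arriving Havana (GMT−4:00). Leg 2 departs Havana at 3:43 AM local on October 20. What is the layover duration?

Convert departure to UTC: 3:28 AM + 9:00 = 12:28 PM UTC on Oct 19.
Add 13 hours 40 minutes flight time → 2:08 AM UTC (Oct 20).
Havana is UTC−4:00, so local arrival = 2:08 AM − 4:00 = 10:08 PM on Oct 19.
Layover = 3:43 AM − 10:08 PM (+1 day) = 5 hours 35 minutes.

5 hours 35 minutes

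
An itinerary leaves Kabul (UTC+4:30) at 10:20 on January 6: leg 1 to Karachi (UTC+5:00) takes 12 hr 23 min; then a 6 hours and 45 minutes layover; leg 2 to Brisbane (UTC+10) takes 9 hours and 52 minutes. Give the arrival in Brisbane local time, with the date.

20:50 on January 7

Convert departure to UTC: 10:20 − 4:30 = 05:50 UTC on Jan 6.
Add 12 hours 23 minutes leg 1 → 18:13 UTC.
Add 6 hours 45 minutes layover in Karachi → 00:58 UTC (Jan 7).
Add 9 hours 52 minutes leg 2 → 10:50 UTC.
Brisbane is UTC+10:00, so local arrival = 10:50 + 10:00 = 20:50 on Jan 7.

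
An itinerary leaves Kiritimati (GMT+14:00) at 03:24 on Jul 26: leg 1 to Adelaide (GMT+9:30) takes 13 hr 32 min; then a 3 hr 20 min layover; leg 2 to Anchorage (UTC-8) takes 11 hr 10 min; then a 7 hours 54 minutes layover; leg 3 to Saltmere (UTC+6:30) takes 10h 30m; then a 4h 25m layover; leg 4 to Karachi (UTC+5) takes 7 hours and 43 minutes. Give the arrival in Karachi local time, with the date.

Convert departure to UTC: 03:24 − 14:00 = 13:24 UTC on Jul 25.
Add 13 hours 32 minutes leg 1 → 02:56 UTC (Jul 26).
Add 3 hours and 20 minutes layover in Adelaide → 06:16 UTC.
Add 11 hours 10 minutes leg 2 → 17:26 UTC.
Add 7 hours and 54 minutes layover in Anchorage → 01:20 UTC (Jul 27).
Add 10 hours 30 minutes leg 3 → 11:50 UTC.
Add 4 hours and 25 minutes layover in Saltmere → 16:15 UTC.
Add 7 hours 43 minutes leg 4 → 23:58 UTC.
Karachi is UTC+5:00, so local arrival = 23:58 + 5:00 = 04:58 on Jul 28.

04:58 on July 28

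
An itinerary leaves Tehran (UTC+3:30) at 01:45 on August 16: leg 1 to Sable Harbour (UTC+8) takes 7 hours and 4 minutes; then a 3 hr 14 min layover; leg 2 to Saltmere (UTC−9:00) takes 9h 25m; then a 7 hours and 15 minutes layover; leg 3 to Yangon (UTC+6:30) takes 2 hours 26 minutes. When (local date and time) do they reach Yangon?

10:09 on Aug 17

Convert departure to UTC: 01:45 − 3:30 = 22:15 UTC on Aug 15.
Add 7 hours and 4 minutes leg 1 → 05:19 UTC (Aug 16).
Add 3 hours and 14 minutes layover in Sable Harbour → 08:33 UTC.
Add 9 hours 25 minutes leg 2 → 17:58 UTC.
Add 7 hours and 15 minutes layover in Saltmere → 01:13 UTC (Aug 17).
Add 2 hours and 26 minutes leg 3 → 03:39 UTC.
Yangon is UTC+6:30, so local arrival = 03:39 + 6:30 = 10:09 on Aug 17.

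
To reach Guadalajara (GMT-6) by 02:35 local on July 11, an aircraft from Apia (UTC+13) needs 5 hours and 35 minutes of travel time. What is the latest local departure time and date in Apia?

Target arrival in UTC: 02:35 + 6:00 = 08:35 on Jul 11.
Subtract 5 hours 35 minutes → departure 03:00 UTC on Jul 11.
Apia is UTC+13:00: 03:00 + 13:00 = 16:00 on Jul 11.

16:00 on Jul 11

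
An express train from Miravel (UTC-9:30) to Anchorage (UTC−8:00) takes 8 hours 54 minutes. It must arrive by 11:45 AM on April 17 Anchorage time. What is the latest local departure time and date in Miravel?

Target arrival in UTC: 11:45 AM + 8:00 = 7:45 PM on Apr 17.
Subtract 8 hours 54 minutes → departure 10:51 AM UTC on Apr 17.
Miravel is UTC−9:30: 10:51 AM − 9:30 = 1:21 AM on Apr 17.

1:21 AM on April 17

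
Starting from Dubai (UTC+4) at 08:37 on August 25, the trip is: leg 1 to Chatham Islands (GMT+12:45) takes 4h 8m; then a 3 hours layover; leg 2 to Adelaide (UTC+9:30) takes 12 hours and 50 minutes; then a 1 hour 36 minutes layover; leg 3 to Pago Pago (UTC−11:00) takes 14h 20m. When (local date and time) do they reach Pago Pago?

05:31 on August 26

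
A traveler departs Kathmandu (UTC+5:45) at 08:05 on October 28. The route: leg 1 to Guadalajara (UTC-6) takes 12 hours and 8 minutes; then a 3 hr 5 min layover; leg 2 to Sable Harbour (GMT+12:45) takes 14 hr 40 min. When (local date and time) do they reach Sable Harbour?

Convert departure to UTC: 08:05 − 5:45 = 02:20 UTC on Oct 28.
Add 12 hours and 8 minutes leg 1 → 14:28 UTC.
Add 3 hours and 5 minutes layover in Guadalajara → 17:33 UTC.
Add 14 hours and 40 minutes leg 2 → 08:13 UTC (Oct 29).
Sable Harbour is UTC+12:45, so local arrival = 08:13 + 12:45 = 20:58 on Oct 29.

20:58 on October 29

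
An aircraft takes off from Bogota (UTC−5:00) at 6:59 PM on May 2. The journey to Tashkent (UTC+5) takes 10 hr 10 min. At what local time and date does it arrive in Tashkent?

Convert departure to UTC: 6:59 PM + 5:00 = 11:59 PM UTC on May 2.
Add 10 hours and 10 minutes travel time → 10:09 AM UTC (May 3).
Tashkent is UTC+5:00, so local arrival = 10:09 AM + 5:00 = 3:09 PM on May 3.

3:09 PM on May 3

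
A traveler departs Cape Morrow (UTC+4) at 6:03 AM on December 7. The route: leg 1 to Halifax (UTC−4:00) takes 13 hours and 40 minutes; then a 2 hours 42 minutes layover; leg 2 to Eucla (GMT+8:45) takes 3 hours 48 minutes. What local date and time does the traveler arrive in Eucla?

6:58 AM on December 8

Convert departure to UTC: 6:03 AM − 4:00 = 2:03 AM UTC on Dec 7.
Add 13 hours 40 minutes leg 1 → 3:43 PM UTC.
Add 2 hours 42 minutes layover in Halifax → 6:25 PM UTC.
Add 3 hours 48 minutes leg 2 → 10:13 PM UTC.
Eucla is UTC+8:45, so local arrival = 10:13 PM + 8:45 = 6:58 AM on Dec 8.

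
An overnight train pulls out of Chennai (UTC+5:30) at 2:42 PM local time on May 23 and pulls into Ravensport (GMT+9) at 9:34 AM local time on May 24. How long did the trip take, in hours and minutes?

15 hours 22 minutes

Ravensport is 3:30 ahead of Chennai.
Clock-face elapsed time (ignoring zones) is 18 hours 52 minutes.
Actual elapsed = 18 hours 52 minutes − 3:30 = 15 hours 22 minutes.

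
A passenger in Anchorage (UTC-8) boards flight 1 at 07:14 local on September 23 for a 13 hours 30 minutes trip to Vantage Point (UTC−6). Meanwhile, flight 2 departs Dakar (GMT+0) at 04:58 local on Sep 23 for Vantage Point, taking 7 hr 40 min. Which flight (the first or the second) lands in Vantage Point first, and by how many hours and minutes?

Flight 1 in UTC: 07:14 + 8:00 = 15:14 on Sep 23.
+13 hours and 30 minutes → arrive 04:44 UTC on Sep 24.
Flight 2 departs at 04:58 UTC (Sep 23).
+7 hours and 40 minutes → arrive 12:38 UTC on Sep 23.
Flight 2 lands earlier by 16 hours 6 minutes.

the second, by 16 hours 6 minutes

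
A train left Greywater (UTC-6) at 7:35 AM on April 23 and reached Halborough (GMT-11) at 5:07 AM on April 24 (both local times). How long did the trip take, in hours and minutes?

26 hours 32 minutes

Halborough is 5:00 behind Greywater.
Clock-face elapsed time (ignoring zones) is 21 hours 32 minutes.
Actual elapsed = 21 hours 32 minutes + 5:00 = 26 hours 32 minutes.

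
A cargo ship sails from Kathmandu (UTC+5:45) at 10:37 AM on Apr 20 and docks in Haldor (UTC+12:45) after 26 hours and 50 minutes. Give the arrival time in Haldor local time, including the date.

Convert departure to UTC: 10:37 AM − 5:45 = 4:52 AM UTC on Apr 20.
Add 26 hours 50 minutes travel time → 7:42 AM UTC (Apr 21).
Haldor is UTC+12:45, so local arrival = 7:42 AM + 12:45 = 8:27 PM on Apr 21.

8:27 PM on April 21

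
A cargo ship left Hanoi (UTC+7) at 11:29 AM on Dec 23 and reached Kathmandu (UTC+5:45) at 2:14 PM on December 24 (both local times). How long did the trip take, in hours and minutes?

28 hours

Kathmandu is 1:15 behind Hanoi.
Clock-face elapsed time (ignoring zones) is 26 hours 45 minutes.
Actual elapsed = 26 hours 45 minutes + 1:15 = 28 hours.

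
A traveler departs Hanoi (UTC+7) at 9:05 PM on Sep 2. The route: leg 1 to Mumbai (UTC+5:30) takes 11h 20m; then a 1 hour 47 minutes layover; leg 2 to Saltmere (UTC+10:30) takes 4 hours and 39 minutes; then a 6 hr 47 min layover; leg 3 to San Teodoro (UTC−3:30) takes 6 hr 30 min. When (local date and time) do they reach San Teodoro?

Convert departure to UTC: 9:05 PM − 7:00 = 2:05 PM UTC on Sep 2.
Add 11 hours and 20 minutes leg 1 → 1:25 AM UTC (Sep 3).
Add 1 hour 47 minutes layover in Mumbai → 3:12 AM UTC.
Add 4 hours and 39 minutes leg 2 → 7:51 AM UTC.
Add 6 hours and 47 minutes layover in Saltmere → 2:38 PM UTC.
Add 6 hours 30 minutes leg 3 → 9:08 PM UTC.
San Teodoro is UTC−3:30, so local arrival = 9:08 PM − 3:30 = 5:38 PM on Sep 3.

5:38 PM on September 3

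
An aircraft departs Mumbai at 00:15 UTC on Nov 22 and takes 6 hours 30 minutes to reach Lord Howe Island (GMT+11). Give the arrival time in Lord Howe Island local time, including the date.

Departure is given in UTC: 00:15 on Nov 22.
Add 6 hours 30 minutes → 06:45 UTC.
Lord Howe Island is UTC+11:00: 06:45 + 11:00 = 17:45 on Nov 22.

17:45 on Nov 22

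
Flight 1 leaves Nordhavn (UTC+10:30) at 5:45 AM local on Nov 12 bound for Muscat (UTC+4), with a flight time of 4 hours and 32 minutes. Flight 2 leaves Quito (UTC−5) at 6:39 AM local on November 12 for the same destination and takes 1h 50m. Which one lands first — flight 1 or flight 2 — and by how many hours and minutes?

the first, by 13 hours 42 minutes

Flight 1 in UTC: 5:45 AM − 10:30 = 7:15 PM on Nov 11.
+4 hours and 32 minutes → arrive 11:47 PM UTC on Nov 11.
Flight 2 in UTC: 6:39 AM + 5:00 = 11:39 AM on Nov 12.
+1 hour and 50 minutes → arrive 1:29 PM UTC on Nov 12.
Flight 1 lands earlier by 13 hours 42 minutes.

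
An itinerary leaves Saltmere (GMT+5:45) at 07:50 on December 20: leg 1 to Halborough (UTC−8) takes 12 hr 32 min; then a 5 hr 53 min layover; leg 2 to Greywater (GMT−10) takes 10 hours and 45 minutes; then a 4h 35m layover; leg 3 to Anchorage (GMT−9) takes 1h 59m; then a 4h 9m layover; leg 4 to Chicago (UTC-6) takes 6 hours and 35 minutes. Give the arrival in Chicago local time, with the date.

Convert departure to UTC: 07:50 − 5:45 = 02:05 UTC on Dec 20.
Add 12 hours and 32 minutes leg 1 → 14:37 UTC.
Add 5 hours and 53 minutes layover in Halborough → 20:30 UTC.
Add 10 hours 45 minutes leg 2 → 07:15 UTC (Dec 21).
Add 4 hours 35 minutes layover in Greywater → 11:50 UTC.
Add 1 hour 59 minutes leg 3 → 13:49 UTC.
Add 4 hours 9 minutes layover in Anchorage → 17:58 UTC.
Add 6 hours and 35 minutes leg 4 → 00:33 UTC (Dec 22).
Chicago is UTC−6:00, so local arrival = 00:33 − 6:00 = 18:33 on Dec 21.

18:33 on December 21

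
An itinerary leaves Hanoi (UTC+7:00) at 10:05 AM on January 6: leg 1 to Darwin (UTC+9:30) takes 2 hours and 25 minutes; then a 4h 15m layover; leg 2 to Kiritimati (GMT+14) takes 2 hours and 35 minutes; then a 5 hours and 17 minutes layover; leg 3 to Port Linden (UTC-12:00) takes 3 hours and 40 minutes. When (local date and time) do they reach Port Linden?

Convert departure to UTC: 10:05 AM − 7:00 = 3:05 AM UTC on Jan 6.
Add 2 hours and 25 minutes leg 1 → 5:30 AM UTC.
Add 4 hours and 15 minutes layover in Darwin → 9:45 AM UTC.
Add 2 hours 35 minutes leg 2 → 12:20 PM UTC.
Add 5 hours 17 minutes layover in Kiritimati → 5:37 PM UTC.
Add 3 hours 40 minutes leg 3 → 9:17 PM UTC.
Port Linden is UTC−12:00, so local arrival = 9:17 PM − 12:00 = 9:17 AM on Jan 6.

9:17 AM on Jan 6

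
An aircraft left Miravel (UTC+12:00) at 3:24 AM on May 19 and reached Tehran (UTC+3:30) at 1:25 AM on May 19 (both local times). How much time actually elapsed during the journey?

Departure in UTC: 3:24 AM − 12:00 = 3:24 PM on May 18.
Arrival in UTC: 1:25 AM − 3:30 = 9:55 PM on May 18.
Elapsed = 9:55 PM − 3:24 PM = 6 hours 31 minutes.

6 hours 31 minutes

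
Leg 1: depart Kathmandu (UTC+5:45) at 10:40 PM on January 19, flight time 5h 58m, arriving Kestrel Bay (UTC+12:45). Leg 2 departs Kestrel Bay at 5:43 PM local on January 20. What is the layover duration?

Convert departure to UTC: 10:40 PM − 5:45 = 4:55 PM UTC on Jan 19.
Add 5 hours 58 minutes flight time → 10:53 PM UTC.
Kestrel Bay is UTC+12:45, so local arrival = 10:53 PM + 12:45 = 11:38 AM on Jan 20.
Layover = 5:43 PM − 11:38 AM = 6 hours 5 minutes.

6 hours 5 minutes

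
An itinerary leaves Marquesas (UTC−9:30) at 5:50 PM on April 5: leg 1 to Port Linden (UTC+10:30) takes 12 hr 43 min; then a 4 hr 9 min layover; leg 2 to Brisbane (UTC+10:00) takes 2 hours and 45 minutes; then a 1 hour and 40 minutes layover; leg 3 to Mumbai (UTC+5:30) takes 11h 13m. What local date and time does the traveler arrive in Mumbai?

5:20 PM on April 7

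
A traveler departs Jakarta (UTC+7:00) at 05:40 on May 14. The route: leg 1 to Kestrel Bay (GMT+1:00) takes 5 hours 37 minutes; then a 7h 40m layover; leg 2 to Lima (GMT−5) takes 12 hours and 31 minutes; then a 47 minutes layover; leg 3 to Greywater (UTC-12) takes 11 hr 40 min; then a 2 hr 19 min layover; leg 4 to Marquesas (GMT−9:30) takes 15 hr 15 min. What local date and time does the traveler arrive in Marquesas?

Convert departure to UTC: 05:40 − 7:00 = 22:40 UTC on May 13.
Add 5 hours and 37 minutes leg 1 → 04:17 UTC (May 14).
Add 7 hours 40 minutes layover in Kestrel Bay → 11:57 UTC.
Add 12 hours and 31 minutes leg 2 → 00:28 UTC (May 15).
Add 47 minutes layover in Lima → 01:15 UTC.
Add 11 hours and 40 minutes leg 3 → 12:55 UTC.
Add 2 hours 19 minutes layover in Greywater → 15:14 UTC.
Add 15 hours 15 minutes leg 4 → 06:29 UTC (May 16).
Marquesas is UTC−9:30, so local arrival = 06:29 − 9:30 = 20:59 on May 15.

20:59 on May 15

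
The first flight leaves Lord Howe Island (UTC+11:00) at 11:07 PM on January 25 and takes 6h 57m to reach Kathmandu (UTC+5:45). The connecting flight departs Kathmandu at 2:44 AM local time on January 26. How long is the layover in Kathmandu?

Convert departure to UTC: 11:07 PM − 11:00 = 12:07 PM UTC on Jan 25.
Add 6 hours and 57 minutes flight time → 7:04 PM UTC.
Kathmandu is UTC+5:45, so local arrival = 7:04 PM + 5:45 = 12:49 AM on Jan 26.
Layover = 2:44 AM − 12:49 AM = 1 hour 55 minutes.

1 hour 55 minutes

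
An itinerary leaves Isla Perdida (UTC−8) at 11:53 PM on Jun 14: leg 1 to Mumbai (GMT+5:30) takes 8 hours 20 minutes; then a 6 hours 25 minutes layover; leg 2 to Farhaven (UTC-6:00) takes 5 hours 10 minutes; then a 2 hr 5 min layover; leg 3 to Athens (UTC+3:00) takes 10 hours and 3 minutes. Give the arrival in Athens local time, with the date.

6:56 PM on June 16

Convert departure to UTC: 11:53 PM + 8:00 = 7:53 AM UTC on Jun 15.
Add 8 hours and 20 minutes leg 1 → 4:13 PM UTC.
Add 6 hours and 25 minutes layover in Mumbai → 10:38 PM UTC.
Add 5 hours 10 minutes leg 2 → 3:48 AM UTC (Jun 16).
Add 2 hours and 5 minutes layover in Farhaven → 5:53 AM UTC.
Add 10 hours and 3 minutes leg 3 → 3:56 PM UTC.
Athens is UTC+3:00, so local arrival = 3:56 PM + 3:00 = 6:56 PM on Jun 16.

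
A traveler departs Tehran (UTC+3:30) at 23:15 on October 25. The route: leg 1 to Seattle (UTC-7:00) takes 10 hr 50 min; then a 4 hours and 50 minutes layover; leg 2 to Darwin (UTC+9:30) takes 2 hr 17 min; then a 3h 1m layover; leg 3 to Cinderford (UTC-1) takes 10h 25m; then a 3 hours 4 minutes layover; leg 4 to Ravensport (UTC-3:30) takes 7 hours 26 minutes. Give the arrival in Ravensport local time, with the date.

Convert departure to UTC: 23:15 − 3:30 = 19:45 UTC on Oct 25.
Add 10 hours and 50 minutes leg 1 → 06:35 UTC (Oct 26).
Add 4 hours and 50 minutes layover in Seattle → 11:25 UTC.
Add 2 hours and 17 minutes leg 2 → 13:42 UTC.
Add 3 hours and 1 minute layover in Darwin → 16:43 UTC.
Add 10 hours and 25 minutes leg 3 → 03:08 UTC (Oct 27).
Add 3 hours and 4 minutes layover in Cinderford → 06:12 UTC.
Add 7 hours and 26 minutes leg 4 → 13:38 UTC.
Ravensport is UTC−3:30, so local arrival = 13:38 − 3:30 = 10:08 on Oct 27.

10:08 on October 27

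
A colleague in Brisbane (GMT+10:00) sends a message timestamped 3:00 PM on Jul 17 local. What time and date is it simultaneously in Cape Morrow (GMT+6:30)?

11:30 AM on July 17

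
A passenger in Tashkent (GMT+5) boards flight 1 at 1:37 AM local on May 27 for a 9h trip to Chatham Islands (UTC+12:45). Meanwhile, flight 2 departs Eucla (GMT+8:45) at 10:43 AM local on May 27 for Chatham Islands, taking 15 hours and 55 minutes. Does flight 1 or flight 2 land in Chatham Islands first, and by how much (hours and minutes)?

the first, by 12 hours 16 minutes

Flight 1 in UTC: 1:37 AM − 5:00 = 8:37 PM on May 26.
+9 hours → arrive 5:37 AM UTC on May 27.
Flight 2 in UTC: 10:43 AM − 8:45 = 1:58 AM on May 27.
+15 hours and 55 minutes → arrive 5:53 PM UTC on May 27.
Flight 1 lands earlier by 12 hours 16 minutes.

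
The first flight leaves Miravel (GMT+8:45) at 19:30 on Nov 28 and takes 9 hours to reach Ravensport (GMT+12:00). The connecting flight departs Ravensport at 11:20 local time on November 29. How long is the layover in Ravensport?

Convert departure to UTC: 19:30 − 8:45 = 10:45 UTC on Nov 28.
Add 9 hours flight time → 19:45 UTC.
Ravensport is UTC+12:00, so local arrival = 19:45 + 12:00 = 07:45 on Nov 29.
Layover = 11:20 − 07:45 = 3 hours 35 minutes.

3 hours 35 minutes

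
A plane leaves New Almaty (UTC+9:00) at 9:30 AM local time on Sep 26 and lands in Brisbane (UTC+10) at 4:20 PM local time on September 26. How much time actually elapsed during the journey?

Departure in UTC: 9:30 AM − 9:00 = 12:30 AM on Sep 26.
Arrival in UTC: 4:20 PM − 10:00 = 6:20 AM on Sep 26.
Elapsed = 6:20 AM − 12:30 AM = 5 hours 50 minutes.

5 hours 50 minutes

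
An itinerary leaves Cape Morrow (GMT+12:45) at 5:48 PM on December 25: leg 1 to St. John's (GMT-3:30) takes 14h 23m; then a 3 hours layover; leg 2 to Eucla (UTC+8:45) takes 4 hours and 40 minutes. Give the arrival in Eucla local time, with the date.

Convert departure to UTC: 5:48 PM − 12:45 = 5:03 AM UTC on Dec 25.
Add 14 hours 23 minutes leg 1 → 7:26 PM UTC.
Add 3 hours layover in St. John's → 10:26 PM UTC.
Add 4 hours and 40 minutes leg 2 → 3:06 AM UTC (Dec 26).
Eucla is UTC+8:45, so local arrival = 3:06 AM + 8:45 = 11:51 AM on Dec 26.

11:51 AM on December 26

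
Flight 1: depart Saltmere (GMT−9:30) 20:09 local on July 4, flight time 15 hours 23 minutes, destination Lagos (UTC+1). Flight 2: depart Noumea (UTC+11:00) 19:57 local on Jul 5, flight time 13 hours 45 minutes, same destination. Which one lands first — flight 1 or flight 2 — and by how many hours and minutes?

Flight 1 in UTC: 20:09 + 9:30 = 05:39 on Jul 5.
+15 hours 23 minutes → arrive 21:02 UTC on Jul 5.
Flight 2 in UTC: 19:57 − 11:00 = 08:57 on Jul 5.
+13 hours 45 minutes → arrive 22:42 UTC on Jul 5.
Flight 1 lands earlier by 1 hour 40 minutes.

the first, by 1 hour 40 minutes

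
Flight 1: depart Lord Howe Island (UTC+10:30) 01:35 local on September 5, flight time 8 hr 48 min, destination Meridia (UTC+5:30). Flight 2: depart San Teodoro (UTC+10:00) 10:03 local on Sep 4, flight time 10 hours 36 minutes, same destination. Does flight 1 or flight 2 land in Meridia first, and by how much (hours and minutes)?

Flight 1 in UTC: 01:35 − 10:30 = 15:05 on Sep 4.
+8 hours 48 minutes → arrive 23:53 UTC on Sep 4.
Flight 2 in UTC: 10:03 − 10:00 = 00:03 on Sep 4.
+10 hours and 36 minutes → arrive 10:39 UTC on Sep 4.
Flight 2 lands earlier by 13 hours 14 minutes.

the second, by 13 hours 14 minutes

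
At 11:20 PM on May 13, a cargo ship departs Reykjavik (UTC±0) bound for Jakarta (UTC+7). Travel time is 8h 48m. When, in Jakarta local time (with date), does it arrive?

Reykjavik is at UTC+0, so departure is already 11:20 PM UTC on May 13.
Add 8 hours 48 minutes travel time → 8:08 AM UTC (May 14).
Jakarta is UTC+7:00, so local arrival = 8:08 AM + 7:00 = 3:08 PM on May 14.

3:08 PM on May 14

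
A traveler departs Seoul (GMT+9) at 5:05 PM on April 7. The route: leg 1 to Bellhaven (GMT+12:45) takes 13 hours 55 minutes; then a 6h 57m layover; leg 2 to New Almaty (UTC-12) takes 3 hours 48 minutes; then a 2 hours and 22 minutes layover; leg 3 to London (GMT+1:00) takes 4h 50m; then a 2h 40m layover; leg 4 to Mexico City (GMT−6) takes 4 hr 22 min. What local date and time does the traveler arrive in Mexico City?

Convert departure to UTC: 5:05 PM − 9:00 = 8:05 AM UTC on Apr 7.
Add 13 hours 55 minutes leg 1 → 10:00 PM UTC.
Add 6 hours 57 minutes layover in Bellhaven → 4:57 AM UTC (Apr 8).
Add 3 hours 48 minutes leg 2 → 8:45 AM UTC.
Add 2 hours and 22 minutes layover in New Almaty → 11:07 AM UTC.
Add 4 hours and 50 minutes leg 3 → 3:57 PM UTC.
Add 2 hours and 40 minutes layover in London → 6:37 PM UTC.
Add 4 hours 22 minutes leg 4 → 10:59 PM UTC.
Mexico City is UTC−6:00, so local arrival = 10:59 PM − 6:00 = 4:59 PM on Apr 8.

4:59 PM on April 8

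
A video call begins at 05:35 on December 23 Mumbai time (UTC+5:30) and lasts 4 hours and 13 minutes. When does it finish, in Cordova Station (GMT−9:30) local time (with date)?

Convert start to UTC: 05:35 − 5:30 = 00:05 UTC on Dec 23.
Add 4 hours 13 minutes duration → 04:18 UTC.
Cordova Station is UTC−9:30, so local end time = 04:18 − 9:30 = 18:48 on Dec 22.

18:48 on Dec 22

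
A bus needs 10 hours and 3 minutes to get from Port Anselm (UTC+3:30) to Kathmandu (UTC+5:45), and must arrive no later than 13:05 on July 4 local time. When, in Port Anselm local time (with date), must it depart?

00:47 on July 4

Target arrival in UTC: 13:05 − 5:45 = 07:20 on Jul 4.
Subtract 10 hours 3 minutes → departure 21:17 UTC on Jul 3.
Port Anselm is UTC+3:30: 21:17 + 3:30 = 00:47 on Jul 4.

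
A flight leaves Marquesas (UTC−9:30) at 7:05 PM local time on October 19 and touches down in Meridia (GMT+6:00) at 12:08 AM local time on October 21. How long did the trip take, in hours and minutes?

13 hours 33 minutes

Departure in UTC: 7:05 PM + 9:30 = 4:35 AM on Oct 20.
Arrival in UTC: 12:08 AM − 6:00 = 6:08 PM on Oct 20.
Elapsed = 6:08 PM − 4:35 AM = 13 hours 33 minutes.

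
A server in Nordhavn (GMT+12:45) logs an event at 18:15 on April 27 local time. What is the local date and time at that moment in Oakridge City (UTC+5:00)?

10:30 on April 27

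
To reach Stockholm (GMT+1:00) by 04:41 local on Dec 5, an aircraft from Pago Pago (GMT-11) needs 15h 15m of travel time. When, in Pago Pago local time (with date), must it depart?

Target arrival in UTC: 04:41 − 1:00 = 03:41 on Dec 5.
Subtract 15 hours 15 minutes → departure 12:26 UTC on Dec 4.
Pago Pago is UTC−11:00: 12:26 − 11:00 = 01:26 on Dec 4.

01:26 on December 4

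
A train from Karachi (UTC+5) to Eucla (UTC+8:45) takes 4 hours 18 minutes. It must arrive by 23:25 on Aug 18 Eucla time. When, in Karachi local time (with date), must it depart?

Target arrival in UTC: 23:25 − 8:45 = 14:40 on Aug 18.
Subtract 4 hours 18 minutes → departure 10:22 UTC on Aug 18.
Karachi is UTC+5:00: 10:22 + 5:00 = 15:22 on Aug 18.

15:22 on August 18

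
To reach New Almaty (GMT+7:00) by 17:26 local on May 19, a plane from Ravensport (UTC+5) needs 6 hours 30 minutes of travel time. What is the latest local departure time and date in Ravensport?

08:56 on May 19

Target arrival in UTC: 17:26 − 7:00 = 10:26 on May 19.
Subtract 6 hours and 30 minutes → departure 03:56 UTC on May 19.
Ravensport is UTC+5:00: 03:56 + 5:00 = 08:56 on May 19.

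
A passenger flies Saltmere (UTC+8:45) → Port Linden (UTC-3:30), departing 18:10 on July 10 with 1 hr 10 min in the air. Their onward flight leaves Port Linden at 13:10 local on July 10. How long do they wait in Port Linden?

Convert departure to UTC: 18:10 − 8:45 = 09:25 UTC on Jul 10.
Add 1 hour 10 minutes flight time → 10:35 UTC.
Port Linden is UTC−3:30, so local arrival = 10:35 − 3:30 = 07:05 on Jul 10.
Layover = 13:10 − 07:05 = 6 hours 5 minutes.

6 hours 5 minutes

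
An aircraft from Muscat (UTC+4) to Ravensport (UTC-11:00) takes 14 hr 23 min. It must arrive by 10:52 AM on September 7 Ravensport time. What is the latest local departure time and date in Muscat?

11:29 AM on September 7

Target arrival in UTC: 10:52 AM + 11:00 = 9:52 PM on Sep 7.
Subtract 14 hours and 23 minutes → departure 7:29 AM UTC on Sep 7.
Muscat is UTC+4:00: 7:29 AM + 4:00 = 11:29 AM on Sep 7.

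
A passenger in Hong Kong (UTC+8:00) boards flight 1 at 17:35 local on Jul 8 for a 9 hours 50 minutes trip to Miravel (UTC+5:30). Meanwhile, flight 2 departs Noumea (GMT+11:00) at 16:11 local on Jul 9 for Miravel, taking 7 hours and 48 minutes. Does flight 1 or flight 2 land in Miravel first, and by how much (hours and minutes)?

Flight 1 in UTC: 17:35 − 8:00 = 09:35 on Jul 8.
+9 hours 50 minutes → arrive 19:25 UTC on Jul 8.
Flight 2 in UTC: 16:11 − 11:00 = 05:11 on Jul 9.
+7 hours 48 minutes → arrive 12:59 UTC on Jul 9.
Flight 1 lands earlier by 17 hours 34 minutes.

the first, by 17 hours 34 minutes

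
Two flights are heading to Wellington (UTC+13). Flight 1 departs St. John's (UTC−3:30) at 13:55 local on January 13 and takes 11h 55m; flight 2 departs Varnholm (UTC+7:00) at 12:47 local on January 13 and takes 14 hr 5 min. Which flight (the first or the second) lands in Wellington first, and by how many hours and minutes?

the second, by 9 hours 28 minutes

Flight 1 in UTC: 13:55 + 3:30 = 17:25 on Jan 13.
+11 hours and 55 minutes → arrive 05:20 UTC on Jan 14.
Flight 2 in UTC: 12:47 − 7:00 = 05:47 on Jan 13.
+14 hours and 5 minutes → arrive 19:52 UTC on Jan 13.
Flight 2 lands earlier by 9 hours 28 minutes.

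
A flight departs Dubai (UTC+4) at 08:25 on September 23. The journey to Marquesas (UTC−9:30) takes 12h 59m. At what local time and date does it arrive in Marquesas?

Marquesas is 13:30 behind Dubai.
After 12 hours 59 minutes it is 21:24 in Dubai.
Shift by the zone difference: 21:24 − 13:30 = 07:54 on Sep 23 in Marquesas.

07:54 on Sep 23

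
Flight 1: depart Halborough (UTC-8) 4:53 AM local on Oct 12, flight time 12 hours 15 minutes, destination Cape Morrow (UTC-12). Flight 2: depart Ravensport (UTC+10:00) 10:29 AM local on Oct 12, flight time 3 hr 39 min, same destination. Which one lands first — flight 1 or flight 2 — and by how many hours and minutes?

the second, by 21 hours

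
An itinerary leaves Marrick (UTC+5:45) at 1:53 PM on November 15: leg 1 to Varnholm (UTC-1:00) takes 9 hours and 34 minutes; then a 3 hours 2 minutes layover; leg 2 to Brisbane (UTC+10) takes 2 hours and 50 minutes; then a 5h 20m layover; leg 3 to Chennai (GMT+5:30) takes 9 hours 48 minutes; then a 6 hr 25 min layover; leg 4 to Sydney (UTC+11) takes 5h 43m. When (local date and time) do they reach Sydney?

Convert departure to UTC: 1:53 PM − 5:45 = 8:08 AM UTC on Nov 15.
Add 9 hours 34 minutes leg 1 → 5:42 PM UTC.
Add 3 hours 2 minutes layover in Varnholm → 8:44 PM UTC.
Add 2 hours and 50 minutes leg 2 → 11:34 PM UTC.
Add 5 hours 20 minutes layover in Brisbane → 4:54 AM UTC (Nov 16).
Add 9 hours and 48 minutes leg 3 → 2:42 PM UTC.
Add 6 hours 25 minutes layover in Chennai → 9:07 PM UTC.
Add 5 hours 43 minutes leg 4 → 2:50 AM UTC (Nov 17).
Sydney is UTC+11:00, so local arrival = 2:50 AM + 11:00 = 1:50 PM on Nov 17.

1:50 PM on November 17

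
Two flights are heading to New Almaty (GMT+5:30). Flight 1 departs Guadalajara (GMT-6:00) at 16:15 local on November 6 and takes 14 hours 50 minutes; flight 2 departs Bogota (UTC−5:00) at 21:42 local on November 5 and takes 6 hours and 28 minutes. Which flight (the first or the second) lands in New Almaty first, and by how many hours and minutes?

the second, by 27 hours 55 minutes

Flight 1 in UTC: 16:15 + 6:00 = 22:15 on Nov 6.
+14 hours and 50 minutes → arrive 13:05 UTC on Nov 7.
Flight 2 in UTC: 21:42 + 5:00 = 02:42 on Nov 6.
+6 hours and 28 minutes → arrive 09:10 UTC on Nov 6.
Flight 2 lands earlier by 27 hours 55 minutes.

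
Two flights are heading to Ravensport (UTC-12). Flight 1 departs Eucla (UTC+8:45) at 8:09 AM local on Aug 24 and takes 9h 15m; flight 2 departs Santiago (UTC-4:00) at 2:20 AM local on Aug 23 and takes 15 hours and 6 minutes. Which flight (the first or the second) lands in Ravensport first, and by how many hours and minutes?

Flight 1 in UTC: 8:09 AM − 8:45 = 11:24 PM on Aug 23.
+9 hours and 15 minutes → arrive 8:39 AM UTC on Aug 24.
Flight 2 in UTC: 2:20 AM + 4:00 = 6:20 AM on Aug 23.
+15 hours 6 minutes → arrive 9:26 PM UTC on Aug 23.
Flight 2 lands earlier by 11 hours 13 minutes.

the second, by 11 hours 13 minutes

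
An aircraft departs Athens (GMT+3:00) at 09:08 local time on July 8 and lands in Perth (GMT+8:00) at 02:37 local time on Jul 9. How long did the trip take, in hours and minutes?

12 hours 29 minutes

Departure in UTC: 09:08 − 3:00 = 06:08 on Jul 8.
Arrival in UTC: 02:37 − 8:00 = 18:37 on Jul 8.
Elapsed = 18:37 − 06:08 = 12 hours 29 minutes.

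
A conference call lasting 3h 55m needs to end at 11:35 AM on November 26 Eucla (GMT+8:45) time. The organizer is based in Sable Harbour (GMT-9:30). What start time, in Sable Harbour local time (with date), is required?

1:25 PM on November 25

Target end time in UTC: 11:35 AM − 8:45 = 2:50 AM on Nov 26.
Subtract 3 hours 55 minutes → start 10:55 PM UTC on Nov 25.
Sable Harbour is UTC−9:30: 10:55 PM − 9:30 = 1:25 PM on Nov 25.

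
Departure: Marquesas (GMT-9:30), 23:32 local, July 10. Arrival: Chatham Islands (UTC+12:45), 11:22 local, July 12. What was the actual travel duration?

13 hours 35 minutes

Departure in UTC: 23:32 + 9:30 = 09:02 on Jul 11.
Arrival in UTC: 11:22 − 12:45 = 22:37 on Jul 11.
Elapsed = 22:37 − 09:02 = 13 hours 35 minutes.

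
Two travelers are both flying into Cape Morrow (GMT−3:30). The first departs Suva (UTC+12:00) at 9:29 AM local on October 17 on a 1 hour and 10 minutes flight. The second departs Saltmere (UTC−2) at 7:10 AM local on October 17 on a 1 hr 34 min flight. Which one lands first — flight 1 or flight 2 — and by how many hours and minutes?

the first, by 12 hours 5 minutes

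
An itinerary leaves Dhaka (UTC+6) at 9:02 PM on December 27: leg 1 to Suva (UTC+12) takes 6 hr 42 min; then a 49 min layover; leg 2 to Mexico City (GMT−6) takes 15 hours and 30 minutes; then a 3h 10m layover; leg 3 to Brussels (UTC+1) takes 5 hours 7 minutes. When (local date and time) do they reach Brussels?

Convert departure to UTC: 9:02 PM − 6:00 = 3:02 PM UTC on Dec 27.
Add 6 hours and 42 minutes leg 1 → 9:44 PM UTC.
Add 49 minutes layover in Suva → 10:33 PM UTC.
Add 15 hours 30 minutes leg 2 → 2:03 PM UTC (Dec 28).
Add 3 hours and 10 minutes layover in Mexico City → 5:13 PM UTC.
Add 5 hours and 7 minutes leg 3 → 10:20 PM UTC.
Brussels is UTC+1:00, so local arrival = 10:20 PM + 1:00 = 11:20 PM on Dec 28.

11:20 PM on December 28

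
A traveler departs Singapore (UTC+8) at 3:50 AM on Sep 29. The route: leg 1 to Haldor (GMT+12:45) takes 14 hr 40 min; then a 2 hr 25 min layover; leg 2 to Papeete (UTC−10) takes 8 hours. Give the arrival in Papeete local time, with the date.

Convert departure to UTC: 3:50 AM − 8:00 = 7:50 PM UTC on Sep 28.
Add 14 hours and 40 minutes leg 1 → 10:30 AM UTC (Sep 29).
Add 2 hours and 25 minutes layover in Haldor → 12:55 PM UTC.
Add 8 hours leg 2 → 8:55 PM UTC.
Papeete is UTC−10:00, so local arrival = 8:55 PM − 10:00 = 10:55 AM on Sep 29.

10:55 AM on Sep 29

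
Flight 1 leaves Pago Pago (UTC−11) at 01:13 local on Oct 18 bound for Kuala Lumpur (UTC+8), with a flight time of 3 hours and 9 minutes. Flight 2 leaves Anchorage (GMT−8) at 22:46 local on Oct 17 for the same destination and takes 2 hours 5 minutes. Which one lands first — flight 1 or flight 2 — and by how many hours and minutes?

the second, by 6 hours 31 minutes

Flight 1 in UTC: 01:13 + 11:00 = 12:13 on Oct 18.
+3 hours and 9 minutes → arrive 15:22 UTC on Oct 18.
Flight 2 in UTC: 22:46 + 8:00 = 06:46 on Oct 18.
+2 hours and 5 minutes → arrive 08:51 UTC on Oct 18.
Flight 2 lands earlier by 6 hours 31 minutes.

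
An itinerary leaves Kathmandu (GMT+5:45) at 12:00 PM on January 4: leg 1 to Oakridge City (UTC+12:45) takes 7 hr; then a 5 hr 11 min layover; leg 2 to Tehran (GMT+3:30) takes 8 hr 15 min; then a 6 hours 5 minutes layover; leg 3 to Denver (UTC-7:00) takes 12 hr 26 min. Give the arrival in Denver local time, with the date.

Convert departure to UTC: 12:00 PM − 5:45 = 6:15 AM UTC on Jan 4.
Add 7 hours leg 1 → 1:15 PM UTC.
Add 5 hours and 11 minutes layover in Oakridge City → 6:26 PM UTC.
Add 8 hours and 15 minutes leg 2 → 2:41 AM UTC (Jan 5).
Add 6 hours and 5 minutes layover in Tehran → 8:46 AM UTC.
Add 12 hours and 26 minutes leg 3 → 9:12 PM UTC.
Denver is UTC−7:00, so local arrival = 9:12 PM − 7:00 = 2:12 PM on Jan 5.

2:12 PM on January 5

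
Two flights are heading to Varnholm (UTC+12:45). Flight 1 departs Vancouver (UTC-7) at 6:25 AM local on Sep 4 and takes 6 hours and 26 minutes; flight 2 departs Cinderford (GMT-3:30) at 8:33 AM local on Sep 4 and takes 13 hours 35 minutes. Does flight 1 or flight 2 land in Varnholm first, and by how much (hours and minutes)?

the first, by 5 hours 47 minutes

Flight 1 in UTC: 6:25 AM + 7:00 = 1:25 PM on Sep 4.
+6 hours 26 minutes → arrive 7:51 PM UTC on Sep 4.
Flight 2 in UTC: 8:33 AM + 3:30 = 12:03 PM on Sep 4.
+13 hours and 35 minutes → arrive 1:38 AM UTC on Sep 5.
Flight 1 lands earlier by 5 hours 47 minutes.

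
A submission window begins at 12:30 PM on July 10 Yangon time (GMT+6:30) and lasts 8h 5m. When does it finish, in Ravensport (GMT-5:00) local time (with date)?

9:05 AM on Jul 10

Ravensport is 11:30 behind Yangon.
After 8 hours and 5 minutes it is 8:35 PM in Yangon.
Shift by the zone difference: 8:35 PM − 11:30 = 9:05 AM on Jul 10 in Ravensport.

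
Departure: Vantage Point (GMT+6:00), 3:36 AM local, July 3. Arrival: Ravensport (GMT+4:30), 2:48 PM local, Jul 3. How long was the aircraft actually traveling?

Ravensport is 1:30 behind Vantage Point.
Clock-face elapsed time (ignoring zones) is 11 hours 12 minutes.
Actual elapsed = 11 hours 12 minutes + 1:30 = 12 hours 42 minutes.

12 hours 42 minutes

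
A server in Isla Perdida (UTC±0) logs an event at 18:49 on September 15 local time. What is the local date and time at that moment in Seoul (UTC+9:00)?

03:49 on September 16

Seoul is 9:00 ahead of Isla Perdida.
Shift by the zone difference: 18:49 + 9:00 = 03:49 on Sep 16 in Seoul.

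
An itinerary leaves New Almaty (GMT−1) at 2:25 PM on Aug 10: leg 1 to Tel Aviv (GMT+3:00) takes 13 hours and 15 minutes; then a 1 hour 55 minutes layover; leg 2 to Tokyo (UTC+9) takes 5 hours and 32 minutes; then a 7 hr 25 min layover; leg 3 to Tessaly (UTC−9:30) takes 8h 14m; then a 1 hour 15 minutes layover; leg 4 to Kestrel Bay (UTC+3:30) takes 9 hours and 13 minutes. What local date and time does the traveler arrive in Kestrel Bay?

Convert departure to UTC: 2:25 PM + 1:00 = 3:25 PM UTC on Aug 10.
Add 13 hours 15 minutes leg 1 → 4:40 AM UTC (Aug 11).
Add 1 hour 55 minutes layover in Tel Aviv → 6:35 AM UTC.
Add 5 hours and 32 minutes leg 2 → 12:07 PM UTC.
Add 7 hours 25 minutes layover in Tokyo → 7:32 PM UTC.
Add 8 hours 14 minutes leg 3 → 3:46 AM UTC (Aug 12).
Add 1 hour 15 minutes layover in Tessaly → 5:01 AM UTC.
Add 9 hours 13 minutes leg 4 → 2:14 PM UTC.
Kestrel Bay is UTC+3:30, so local arrival = 2:14 PM + 3:30 = 5:44 PM on Aug 12.

5:44 PM on August 12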